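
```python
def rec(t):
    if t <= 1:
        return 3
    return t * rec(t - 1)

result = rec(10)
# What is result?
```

rec(10) = 10 * 9 * 8 * 7 * 6 * 5 * 4 * 3 * 2 * 3 = 10886400

Answer: 10886400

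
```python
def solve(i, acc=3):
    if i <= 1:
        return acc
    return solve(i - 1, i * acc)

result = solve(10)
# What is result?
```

Accumulator trace (n, acc): (10, 3) -> (9, 30) -> (8, 270) -> (7, 2160) -> (6, 15120) -> (5, 90720) -> (4, 453600) -> (3, 1814400) -> (2, 5443200) -> (1, 10886400) -> return 10886400

Answer: 10886400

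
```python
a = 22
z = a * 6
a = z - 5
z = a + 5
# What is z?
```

Trace:
`a = 22` → a = 22
`z = a * 6` → z = 132
`a = z - 5` → a = 127
`z = a + 5` → z = 132
So z = 132

Answer: 132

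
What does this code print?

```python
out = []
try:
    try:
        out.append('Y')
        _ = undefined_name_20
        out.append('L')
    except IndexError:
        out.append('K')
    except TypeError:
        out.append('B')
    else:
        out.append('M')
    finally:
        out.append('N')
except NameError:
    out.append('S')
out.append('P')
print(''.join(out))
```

Execution trace: 'Y' (try body) → 'N' (finally) → 'S' (outer except NameError) → 'P' (after the try/except). Output: YNSP

Answer: YNSP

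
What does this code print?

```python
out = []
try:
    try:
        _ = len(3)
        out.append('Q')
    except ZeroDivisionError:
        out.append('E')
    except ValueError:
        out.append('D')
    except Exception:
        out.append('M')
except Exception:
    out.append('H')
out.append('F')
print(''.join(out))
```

Execution trace: 'M' (inner except Exception) → 'F' (after the try/except). Output: MF

Answer: MF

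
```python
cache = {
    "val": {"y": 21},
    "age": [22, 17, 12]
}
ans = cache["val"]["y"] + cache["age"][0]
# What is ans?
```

Trace:
`cache = { ...` → cache = {'val': {'y': 21}, 'age': [22, 17, 12]}
`ans = cache["val"]["y"] + cache["age"][0]` → ans = 43
So ans = 43

Answer: 43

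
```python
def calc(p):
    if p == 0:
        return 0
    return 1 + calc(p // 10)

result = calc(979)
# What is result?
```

Count of digits of 979: 3

Answer: 3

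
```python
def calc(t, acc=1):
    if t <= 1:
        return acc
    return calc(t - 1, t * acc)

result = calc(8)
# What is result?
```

Accumulator trace (n, acc): (8, 1) -> (7, 8) -> (6, 56) -> (5, 336) -> (4, 1680) -> (3, 6720) -> (2, 20160) -> (1, 40320) -> return 40320

Answer: 40320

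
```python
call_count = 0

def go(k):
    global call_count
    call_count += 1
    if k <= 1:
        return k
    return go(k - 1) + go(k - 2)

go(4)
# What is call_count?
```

Calls(k) = 1 + Calls(k-1) + Calls(k-2); Calls(0)=Calls(1)=1. For k=4 this gives 9.

Answer: 9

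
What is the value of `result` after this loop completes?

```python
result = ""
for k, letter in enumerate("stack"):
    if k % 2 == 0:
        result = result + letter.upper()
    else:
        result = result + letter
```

Uppercase even positions in 'stack'
`result` takes the values: "" → "S" → "St" → "StA" → "StAc" → "StAcK"

Answer: "StAcK"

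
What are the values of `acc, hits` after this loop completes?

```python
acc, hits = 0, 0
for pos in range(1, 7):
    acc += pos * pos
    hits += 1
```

Sum of squares and count
`acc, hits` takes the values: (0, 0) → (1, 0) → (1, 1) → (5, 1) → (5, 2) → (14, 2) → (14, 3) → (30, 3) → (30, 4) → (55, 4) → (55, 5) → (91, 5) → (91, 6)

Answer: 91, 6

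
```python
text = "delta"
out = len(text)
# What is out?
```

Trace:
`text = "delta"` → text = 'delta'
`out = len(text)` → out = 5
So out = 5

Answer: 5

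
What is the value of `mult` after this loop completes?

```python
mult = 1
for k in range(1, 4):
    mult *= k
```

3! = 6
`mult` takes the values: 1 → 2 → 6

Answer: 6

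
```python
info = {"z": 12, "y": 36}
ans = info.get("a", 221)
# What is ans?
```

Trace:
`info = {"z": 12, "y": 36}` → info = {'z': 12, 'y': 36}
`ans = info.get("a", 221)` → ans = 221
So ans = 221

Answer: 221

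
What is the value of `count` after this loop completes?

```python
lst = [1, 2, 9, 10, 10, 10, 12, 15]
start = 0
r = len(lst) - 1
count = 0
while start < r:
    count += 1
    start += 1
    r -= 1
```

Iterations until pointers meet (list length 8)
`count` takes the values: 0 → 1 → 2 → 3 → 4

Answer: 4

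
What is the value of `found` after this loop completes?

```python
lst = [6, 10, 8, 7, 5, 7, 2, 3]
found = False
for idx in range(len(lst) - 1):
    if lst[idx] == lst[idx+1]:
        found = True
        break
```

Check consecutive duplicates in [6, 10, 8, 7, 5, 7, 2, 3]
`found` takes the values: False

Answer: False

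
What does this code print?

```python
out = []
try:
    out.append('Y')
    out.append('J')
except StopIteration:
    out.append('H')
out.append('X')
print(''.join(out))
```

Execution trace: 'Y' (try body) → 'J' (try body, no exception) → 'X' (after the try/except). Output: YJX

Answer: YJX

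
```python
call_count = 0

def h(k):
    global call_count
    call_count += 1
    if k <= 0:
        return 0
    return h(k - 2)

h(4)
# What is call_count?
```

Linear recursion stepping by 2: 3 calls from k=4 down to ≤0.

Answer: 3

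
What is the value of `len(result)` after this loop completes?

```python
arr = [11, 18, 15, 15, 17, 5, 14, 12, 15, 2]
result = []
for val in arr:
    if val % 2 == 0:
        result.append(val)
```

Count even numbers in [11, 18, 15, 15, 17, 5, 14, 12, 15, 2]
`result` takes the values: [] → [18] → [18, 14] → [18, 14, 12] → [18, 14, 12, 2]
So `len(result)` = 4

Answer: 4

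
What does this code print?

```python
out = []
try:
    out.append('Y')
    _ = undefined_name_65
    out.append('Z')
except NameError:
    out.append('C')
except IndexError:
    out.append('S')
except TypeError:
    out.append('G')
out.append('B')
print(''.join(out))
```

Execution trace: 'Y' (try body) → 'C' (except NameError) → 'B' (after the try/except). Output: YCB

Answer: YCB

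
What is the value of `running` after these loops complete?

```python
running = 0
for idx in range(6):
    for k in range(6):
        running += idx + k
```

Sum of all idx+k for idx,k in 6x6
`running` takes the values: 0 → 1 → 3 → 6 → 10 → 15 → 16 → 18 → 21 → 25 → 30 → 36 → 38 → 41 → 45 → 50 → 56 → 63 → 66 → 70 → 75 → 81 → 88 → 96 → 100 → 105 → 111 → 118 → 126 → 135 → 140 → 146 → 153 → 161 → 170 → 180

Answer: 180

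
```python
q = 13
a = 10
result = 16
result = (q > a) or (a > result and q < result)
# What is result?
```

Trace:
`q = 13` → q = 13
`a = 10` → a = 10
`result = 16` → result = 16
`result = (q > a) or (a > result and q < result)` → result = True
So result = True

Answer: True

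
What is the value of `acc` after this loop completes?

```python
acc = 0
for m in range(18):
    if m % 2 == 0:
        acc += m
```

Sum of even numbers 0 to 17
`acc` takes the values: 0 → 2 → 6 → 12 → 20 → 30 → 42 → 56 → 72

Answer: 72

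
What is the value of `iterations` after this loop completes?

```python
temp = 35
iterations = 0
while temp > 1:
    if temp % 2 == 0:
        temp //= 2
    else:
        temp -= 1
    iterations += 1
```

Steps to reduce 35 to 1
`iterations` takes the values: 0 → 1 → 2 → 3 → 4 → 5 → 6 → 7

Answer: 7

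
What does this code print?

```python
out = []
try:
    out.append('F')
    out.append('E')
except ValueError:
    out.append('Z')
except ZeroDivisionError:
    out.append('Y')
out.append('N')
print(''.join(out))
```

Execution trace: 'F' (try body) → 'E' (try body, no exception) → 'N' (after the try/except). Output: FEN

Answer: FEN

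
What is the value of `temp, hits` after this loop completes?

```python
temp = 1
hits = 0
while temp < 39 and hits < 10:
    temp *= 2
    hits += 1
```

Double until >= 39 or 10 iterations
`temp, hits` takes the values: (1, 0) → (2, 0) → (2, 1) → (4, 1) → (4, 2) → (8, 2) → (8, 3) → (16, 3) → (16, 4) → (32, 4) → (32, 5) → (64, 5) → (64, 6)

Answer: 64, 6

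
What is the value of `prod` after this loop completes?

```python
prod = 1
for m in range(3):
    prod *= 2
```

2^3 = 8
`prod` takes the values: 1 → 2 → 4 → 8

Answer: 8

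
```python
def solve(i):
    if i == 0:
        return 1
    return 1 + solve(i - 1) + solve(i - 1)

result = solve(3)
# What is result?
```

solve(i) = 1 + 2·solve(i-1), solve(0)=1. Closed form: (1+1)·2^3 - 1 = 15.

Answer: 15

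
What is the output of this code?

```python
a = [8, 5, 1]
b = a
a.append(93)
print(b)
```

Key concept: basic list aliasing.
Step by step:
`a = [8, 5, 1]` → a = [8, 5, 1]
`b = a` → b = [8, 5, 1] (same object as a)
`a.append(93)` → a = [8, 5, 1, 93] (same object as b); b = [8, 5, 1, 93] (same object as a)
`print(b)` → prints [8, 5, 1, 93]

Answer: [8, 5, 1, 93]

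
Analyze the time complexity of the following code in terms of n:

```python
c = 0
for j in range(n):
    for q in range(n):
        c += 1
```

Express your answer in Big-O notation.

Each loop level contributes: n × n. Multiplying the contributions gives O(n^2).

Answer: O(n^2)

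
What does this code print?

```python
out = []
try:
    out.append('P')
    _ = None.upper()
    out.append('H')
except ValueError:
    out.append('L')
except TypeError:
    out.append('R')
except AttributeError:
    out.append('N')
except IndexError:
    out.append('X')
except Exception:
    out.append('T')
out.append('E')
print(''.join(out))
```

Execution trace: 'P' (try body) → 'N' (except AttributeError) → 'E' (after the try/except). Output: PNE

Answer: PNE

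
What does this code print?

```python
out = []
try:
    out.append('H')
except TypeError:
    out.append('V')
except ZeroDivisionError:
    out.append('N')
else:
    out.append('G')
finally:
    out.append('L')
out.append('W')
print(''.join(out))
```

Execution trace: 'H' (try body, no exception) → 'G' (else) → 'L' (finally) → 'W' (after the try/except). Output: HGLW

Answer: HGLW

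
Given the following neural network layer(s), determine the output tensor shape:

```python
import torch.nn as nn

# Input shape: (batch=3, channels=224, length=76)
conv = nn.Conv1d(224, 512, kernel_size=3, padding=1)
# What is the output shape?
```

Input: (3, 224, 76) -> Output: (3, 512, 76)

Answer: (3, 512, 76)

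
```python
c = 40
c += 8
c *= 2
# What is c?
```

Trace:
`c = 40` → c = 40
`c += 8` → c = 48
`c *= 2` → c = 96
So c = 96

Answer: 96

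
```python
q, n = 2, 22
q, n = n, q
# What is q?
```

Trace:
`q, n = 2, 22` → q = 2; n = 22
`q, n = n, q` → q = 22; n = 2
So q = 22

Answer: 22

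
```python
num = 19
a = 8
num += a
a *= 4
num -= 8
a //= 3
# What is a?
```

Trace:
`num = 19` → num = 19
`a = 8` → a = 8
`num += a` → num = 27
`a *= 4` → a = 32
`num -= 8` → num = 19
`a //= 3` → a = 10
So a = 10

Answer: 10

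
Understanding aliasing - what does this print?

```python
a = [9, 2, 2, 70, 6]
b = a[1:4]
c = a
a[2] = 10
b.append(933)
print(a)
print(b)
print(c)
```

Key concept: slice vs alias.
Step by step:
`a = [9, 2, 2, 70, 6]` → a = [9, 2, 2, 70, 6]
`b = a[1:4]` → b = [2, 2, 70]
`c = a` → c = [9, 2, 2, 70, 6] (same object as a)
`a[2] = 10` → a = [9, 2, 10, 70, 6] (same object as c); c = [9, 2, 10, 70, 6] (same object as a)
`b.append(933)` → b = [2, 2, 70, 933]
`print(a)` → prints [9, 2, 10, 70, 6]
`print(b)` → prints [2, 2, 70, 933]
`print(c)` → prints [9, 2, 10, 70, 6]

Answer:
[9, 2, 10, 70, 6]
[2, 2, 70, 933]
[9, 2, 10, 70, 6]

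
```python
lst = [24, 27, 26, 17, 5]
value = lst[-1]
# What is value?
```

Trace:
`lst = [24, 27, 26, 17, 5]` → lst = [24, 27, 26, 17, 5]
`value = lst[-1]` → value = 5
So value = 5

Answer: 5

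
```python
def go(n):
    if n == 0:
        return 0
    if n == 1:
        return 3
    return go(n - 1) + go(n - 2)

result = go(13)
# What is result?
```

Build up from base cases: go(0)=0, go(1)=3, go(2)=3, go(3)=6, go(4)=9, go(5)=15, go(6)=24, ..., go(13)=699

Answer: 699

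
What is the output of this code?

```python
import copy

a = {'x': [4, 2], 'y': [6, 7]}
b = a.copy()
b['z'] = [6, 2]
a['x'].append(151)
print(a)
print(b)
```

Key concept: shallow copy of dict with mutable values.
Step by step:
`a = {'x': [4, 2], 'y': [6, 7]}` → a = {'x': [4, 2], 'y': [6, 7]}
`b = a.copy()` → b = {'x': [4, 2], 'y': [6, 7]}
`b['z'] = [6, 2]` → b = {'x': [4, 2], 'y': [6, 7], 'z': [6, 2]}
`a['x'].append(151)` → a = {'x': [4, 2, 151], 'y': [6, 7]}; b = {'x': [4, 2, 151], 'y': [6, 7], 'z': [6, 2]}
`print(a)` → prints {'x': [4, 2, 151], 'y': [6, 7]}
`print(b)` → prints {'x': [4, 2, 151], 'y': [6, 7], 'z': [6, 2]}

Answer:
{'x': [4, 2, 151], 'y': [6, 7]}
{'x': [4, 2, 151], 'y': [6, 7], 'z': [6, 2]}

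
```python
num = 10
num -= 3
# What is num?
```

Trace:
`num = 10` → num = 10
`num -= 3` → num = 7
So num = 7

Answer: 7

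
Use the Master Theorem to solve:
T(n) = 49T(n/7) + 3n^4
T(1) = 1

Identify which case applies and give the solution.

a=49, b=7, f(n)=3n^4. log_7(49) = 2. Since c=4 > 2 and the regularity condition holds (49(n/7)^4 = (49/7^4)n^4 with 49/7^4 < 1), Case 3 applies: T(n) = Θ(f(n)) = O(n^4).

Answer: O(n^4) - Case 3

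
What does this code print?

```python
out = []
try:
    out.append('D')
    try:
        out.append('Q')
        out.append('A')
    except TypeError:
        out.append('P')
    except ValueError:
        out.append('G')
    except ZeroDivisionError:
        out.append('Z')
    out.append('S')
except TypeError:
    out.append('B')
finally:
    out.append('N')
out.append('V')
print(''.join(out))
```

Execution trace: 'D' (try body) → 'Q' (inner try body) → 'A' (inner try body, no exception) → 'S' (try body, no exception) → 'N' (finally) → 'V' (after the try/except). Output: DQASNV

Answer: DQASNV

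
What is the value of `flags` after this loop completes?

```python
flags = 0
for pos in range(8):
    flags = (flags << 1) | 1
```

Build 8 consecutive 1-bits: 0b11111111
`flags` takes the values: 0 → 1 → 3 → 7 → 15 → 31 → 63 → 127 → 255

Answer: 255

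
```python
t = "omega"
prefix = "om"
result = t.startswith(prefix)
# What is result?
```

Trace:
`t = "omega"` → t = 'omega'
`prefix = "om"` → prefix = 'om'
`result = t.startswith(prefix)` → result = True
So result = True

Answer: True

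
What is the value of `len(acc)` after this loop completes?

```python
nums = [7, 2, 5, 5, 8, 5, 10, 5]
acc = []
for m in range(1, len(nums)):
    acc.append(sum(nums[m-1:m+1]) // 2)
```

Number of 2-element averages
`acc` takes the values: [] → [4] → [4, 3] → [4, 3, 5] → [4, 3, 5, 6] → [4, 3, 5, 6, 6] → [4, 3, 5, 6, 6, 7] → [4, 3, 5, 6, 6, 7, 7]
So `len(acc)` = 7

Answer: 7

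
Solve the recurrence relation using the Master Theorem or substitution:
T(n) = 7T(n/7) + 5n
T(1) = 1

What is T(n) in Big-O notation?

By Master Theorem: a=7, b=7, f(n)=5n. Since log_7(7) = 1 and f(n) = Θ(n^1), Case 2 applies. T(n) = O(n log n).

Answer: O(n log n)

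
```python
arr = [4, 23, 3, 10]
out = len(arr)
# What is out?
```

Trace:
`arr = [4, 23, 3, 10]` → arr = [4, 23, 3, 10]
`out = len(arr)` → out = 4
So out = 4

Answer: 4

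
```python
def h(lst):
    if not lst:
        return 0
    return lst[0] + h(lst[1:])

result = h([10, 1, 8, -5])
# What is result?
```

10 + 1 + 8 + (-5) + 0 = 14

Answer: 14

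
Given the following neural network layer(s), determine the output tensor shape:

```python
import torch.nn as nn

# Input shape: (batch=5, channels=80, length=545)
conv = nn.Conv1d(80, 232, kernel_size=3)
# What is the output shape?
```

Input: (5, 80, 545) -> Output: (5, 232, 543)

Answer: (5, 232, 543)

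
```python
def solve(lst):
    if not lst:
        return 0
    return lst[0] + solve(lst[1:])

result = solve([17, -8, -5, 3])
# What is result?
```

17 + (-8) + (-5) + 3 + 0 = 7

Answer: 7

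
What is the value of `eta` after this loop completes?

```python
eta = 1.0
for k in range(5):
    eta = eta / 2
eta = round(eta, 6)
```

Halving LR 5 times: 1 / 2^5
`eta` takes the values: 1.0 → 0.5 → 0.25 → 0.125 → 0.0625 → 0.03125

Answer: 0.03125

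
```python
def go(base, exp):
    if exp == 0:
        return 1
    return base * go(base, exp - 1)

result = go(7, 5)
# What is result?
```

go(7, 5) = 7 * 7 * 7 * 7 * 7 = 16807

Answer: 16807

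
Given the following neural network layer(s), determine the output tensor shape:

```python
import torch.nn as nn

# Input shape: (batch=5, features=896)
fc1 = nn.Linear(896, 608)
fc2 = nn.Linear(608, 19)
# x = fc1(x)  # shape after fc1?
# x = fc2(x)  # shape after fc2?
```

Input: (5, 896) -> after fc1: (5, 608) -> Output: (5, 19)

Answer: (5, 19)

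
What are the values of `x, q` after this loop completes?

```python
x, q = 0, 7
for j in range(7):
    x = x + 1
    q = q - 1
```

x goes 0→7, q goes 7→0
`x, q` takes the values: (0, 7) → (1, 7) → (1, 6) → (2, 6) → (2, 5) → (3, 5) → (3, 4) → (4, 4) → (4, 3) → (5, 3) → (5, 2) → (6, 2) → (6, 1) → (7, 1) → (7, 0)

Answer: 7, 0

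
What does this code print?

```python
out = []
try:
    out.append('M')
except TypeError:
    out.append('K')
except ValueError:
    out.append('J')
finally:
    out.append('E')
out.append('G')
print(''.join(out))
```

Execution trace: 'M' (try body, no exception) → 'E' (finally) → 'G' (after the try/except). Output: MEG

Answer: MEG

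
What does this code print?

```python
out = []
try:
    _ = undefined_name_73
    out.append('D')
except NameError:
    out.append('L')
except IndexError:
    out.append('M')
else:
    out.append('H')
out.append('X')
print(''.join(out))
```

Execution trace: 'L' (except NameError) → 'X' (after the try/except). Output: LX

Answer: LX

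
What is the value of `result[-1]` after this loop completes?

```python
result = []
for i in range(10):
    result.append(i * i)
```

Last element of squares 0 to 9
`result` takes the values: [] → [0] → [0, 1] → [0, 1, 4] → [0, 1, 4, 9] → [0, 1, 4, 9, 16] → [0, 1, 4, 9, 16, 25] → [0, 1, 4, 9, 16, 25, 36] → [0, 1, 4, 9, 16, 25, 36, 49] → [0, 1, 4, 9, 16, 25, 36, 49, 64] → [0, 1, 4, 9, 16, 25, 36, 49, 64, 81]
So `result[-1]` = 81

Answer: 81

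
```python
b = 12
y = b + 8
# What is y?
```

Trace:
`b = 12` → b = 12
`y = b + 8` → y = 20
So y = 20

Answer: 20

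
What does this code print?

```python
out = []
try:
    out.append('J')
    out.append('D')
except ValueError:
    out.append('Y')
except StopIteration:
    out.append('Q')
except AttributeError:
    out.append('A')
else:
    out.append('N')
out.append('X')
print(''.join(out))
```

Execution trace: 'J' (try body) → 'D' (try body, no exception) → 'N' (else) → 'X' (after the try/except). Output: JDNX

Answer: JDNX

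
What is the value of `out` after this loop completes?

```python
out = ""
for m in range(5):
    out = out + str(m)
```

Concatenate digits 0 to 4
`out` takes the values: "" → "0" → "01" → "012" → "0123" → "01234"

Answer: "01234"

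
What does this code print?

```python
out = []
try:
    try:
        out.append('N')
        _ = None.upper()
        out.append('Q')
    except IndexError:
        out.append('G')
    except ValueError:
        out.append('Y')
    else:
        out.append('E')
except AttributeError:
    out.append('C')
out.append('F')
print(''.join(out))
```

Execution trace: 'N' (try body) → 'C' (outer except AttributeError) → 'F' (after the try/except). Output: NCF

Answer: NCF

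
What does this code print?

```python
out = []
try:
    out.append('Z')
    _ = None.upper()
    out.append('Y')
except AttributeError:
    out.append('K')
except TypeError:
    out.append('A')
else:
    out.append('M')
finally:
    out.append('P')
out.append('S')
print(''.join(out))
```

Execution trace: 'Z' (try body) → 'K' (except AttributeError) → 'P' (finally) → 'S' (after the try/except). Output: ZKPS

Answer: ZKPS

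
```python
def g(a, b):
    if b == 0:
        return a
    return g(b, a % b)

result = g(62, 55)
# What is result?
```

g(62, 55) -> g(55, 7) -> g(7, 6) -> g(6, 1) -> g(1, 0) -> 1

Answer: 1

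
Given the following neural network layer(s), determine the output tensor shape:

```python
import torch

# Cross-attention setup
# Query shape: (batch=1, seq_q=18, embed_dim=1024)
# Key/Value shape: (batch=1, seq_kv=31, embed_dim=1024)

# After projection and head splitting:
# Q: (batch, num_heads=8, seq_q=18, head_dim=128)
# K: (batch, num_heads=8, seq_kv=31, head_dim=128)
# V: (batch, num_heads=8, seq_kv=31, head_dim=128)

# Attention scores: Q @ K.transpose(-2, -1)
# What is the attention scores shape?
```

Input: (1, 18, 1024) -> Output: (1, 8, 18, 31)

Answer: (1, 8, 18, 31)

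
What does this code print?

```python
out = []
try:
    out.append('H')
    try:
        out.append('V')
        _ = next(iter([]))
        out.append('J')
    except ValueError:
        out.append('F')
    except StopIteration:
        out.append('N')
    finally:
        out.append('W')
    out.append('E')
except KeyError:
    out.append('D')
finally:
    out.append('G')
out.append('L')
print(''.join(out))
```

Execution trace: 'H' (try body) → 'V' (inner try body) → 'N' (inner except StopIteration) → 'W' (inner finally) → 'E' (try body, no exception) → 'G' (finally) → 'L' (after the try/except). Output: HVNWEGL

Answer: HVNWEGL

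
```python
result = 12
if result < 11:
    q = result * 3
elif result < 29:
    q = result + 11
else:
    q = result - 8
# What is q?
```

Trace:
`result = 12` → result = 12
`if result < 11: ...` → result < 11 is False, result < 29 is True → q = 23
So q = 23

Answer: 23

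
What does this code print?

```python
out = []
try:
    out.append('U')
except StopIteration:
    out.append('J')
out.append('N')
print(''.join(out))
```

Execution trace: 'U' (try body, no exception) → 'N' (after the try/except). Output: UN

Answer: UN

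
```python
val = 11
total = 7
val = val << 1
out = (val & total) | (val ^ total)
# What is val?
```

Trace:
`val = 11` → val = 11
`total = 7` → total = 7
`val = val << 1` → val = 22
`out = (val & total) | (val ^ total)` → out = 23
So val = 22

Answer: 22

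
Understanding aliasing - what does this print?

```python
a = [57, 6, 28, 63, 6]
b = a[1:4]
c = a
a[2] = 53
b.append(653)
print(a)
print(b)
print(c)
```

Key concept: slice vs alias.
Step by step:
`a = [57, 6, 28, 63, 6]` → a = [57, 6, 28, 63, 6]
`b = a[1:4]` → b = [6, 28, 63]
`c = a` → c = [57, 6, 28, 63, 6] (same object as a)
`a[2] = 53` → a = [57, 6, 53, 63, 6] (same object as c); c = [57, 6, 53, 63, 6] (same object as a)
`b.append(653)` → b = [6, 28, 63, 653]
`print(a)` → prints [57, 6, 53, 63, 6]
`print(b)` → prints [6, 28, 63, 653]
`print(c)` → prints [57, 6, 53, 63, 6]

Answer:
[57, 6, 53, 63, 6]
[6, 28, 63, 653]
[57, 6, 53, 63, 6]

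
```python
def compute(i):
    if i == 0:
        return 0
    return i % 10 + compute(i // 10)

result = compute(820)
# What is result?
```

Sum of digits of 820: 0 + 2 + 8 = 10

Answer: 10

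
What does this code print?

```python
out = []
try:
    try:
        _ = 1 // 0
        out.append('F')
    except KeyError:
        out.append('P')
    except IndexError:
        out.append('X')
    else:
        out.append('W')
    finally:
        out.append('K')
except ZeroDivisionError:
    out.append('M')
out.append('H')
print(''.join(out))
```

Execution trace: 'K' (finally) → 'M' (outer except ZeroDivisionError) → 'H' (after the try/except). Output: KMH

Answer: KMH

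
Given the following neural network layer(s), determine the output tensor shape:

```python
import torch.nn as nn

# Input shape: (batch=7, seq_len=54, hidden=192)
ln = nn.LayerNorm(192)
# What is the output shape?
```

Input: (7, 54, 192) -> Output: (7, 54, 192)

Answer: (7, 54, 192)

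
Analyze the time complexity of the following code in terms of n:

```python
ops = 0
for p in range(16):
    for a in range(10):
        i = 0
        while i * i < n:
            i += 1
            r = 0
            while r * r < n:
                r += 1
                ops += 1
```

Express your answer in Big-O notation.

Each loop level contributes: 1 × 1 × √n × √n. Multiplying the contributions gives O(n).

Answer: O(n)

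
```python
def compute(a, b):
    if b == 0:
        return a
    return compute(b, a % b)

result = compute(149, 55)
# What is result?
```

compute(149, 55) -> compute(55, 39) -> compute(39, 16) -> compute(16, 7) -> compute(7, 2) -> compute(2, 1) -> compute(1, 0) -> 1

Answer: 1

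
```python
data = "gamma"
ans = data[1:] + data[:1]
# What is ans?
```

Trace:
`data = "gamma"` → data = 'gamma'
`ans = data[1:] + data[:1]` → ans = 'ammag'
So ans = 'ammag'

Answer: 'ammag'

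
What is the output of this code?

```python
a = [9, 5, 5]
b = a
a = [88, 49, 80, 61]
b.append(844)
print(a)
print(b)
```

Key concept: rebinding vs mutation: a is rebound to a new list, b still points at the original.
Step by step:
`a = [9, 5, 5]` → a = [9, 5, 5]
`b = a` → b = [9, 5, 5] (same object as a)
`a = [88, 49, 80, 61]` → a = [88, 49, 80, 61]
`b.append(844)` → b = [9, 5, 5, 844]
`print(a)` → prints [88, 49, 80, 61]
`print(b)` → prints [9, 5, 5, 844]

Answer:
[88, 49, 80, 61]
[9, 5, 5, 844]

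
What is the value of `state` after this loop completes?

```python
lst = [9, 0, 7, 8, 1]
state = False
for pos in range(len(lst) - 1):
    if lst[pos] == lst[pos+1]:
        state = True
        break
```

Check consecutive duplicates in [9, 0, 7, 8, 1]
`state` takes the values: False

Answer: False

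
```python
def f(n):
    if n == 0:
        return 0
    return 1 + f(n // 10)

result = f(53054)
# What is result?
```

Count of digits of 53054: 5

Answer: 5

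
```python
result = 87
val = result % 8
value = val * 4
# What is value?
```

Trace:
`result = 87` → result = 87
`val = result % 8` → val = 7
`value = val * 4` → value = 28
So value = 28

Answer: 28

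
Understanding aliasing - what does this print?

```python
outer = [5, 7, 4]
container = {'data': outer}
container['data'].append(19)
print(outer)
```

Key concept: dict holds reference to list.
Step by step:
`outer = [5, 7, 4]` → outer = [5, 7, 4]
`container = {'data': outer}` → container = {'data': [5, 7, 4]}
`container['data'].append(19)` → outer = [5, 7, 4, 19]; container = {'data': [5, 7, 4, 19]}
`print(outer)` → prints [5, 7, 4, 19]

Answer: [5, 7, 4, 19]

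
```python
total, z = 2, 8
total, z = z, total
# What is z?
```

Trace:
`total, z = 2, 8` → total = 2; z = 8
`total, z = z, total` → total = 8; z = 2
So z = 2

Answer: 2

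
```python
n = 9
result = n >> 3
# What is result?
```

Trace:
`n = 9` → n = 9
`result = n >> 3` → result = 1
So result = 1

Answer: 1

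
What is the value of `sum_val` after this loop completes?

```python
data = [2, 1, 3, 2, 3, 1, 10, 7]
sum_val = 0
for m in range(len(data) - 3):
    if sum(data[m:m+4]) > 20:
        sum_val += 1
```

Count windows with sum > 20
`sum_val` takes the values: 0 → 1

Answer: 1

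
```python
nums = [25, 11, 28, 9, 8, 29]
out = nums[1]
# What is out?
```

Trace:
`nums = [25, 11, 28, 9, 8, 29]` → nums = [25, 11, 28, 9, 8, 29]
`out = nums[1]` → out = 11
So out = 11

Answer: 11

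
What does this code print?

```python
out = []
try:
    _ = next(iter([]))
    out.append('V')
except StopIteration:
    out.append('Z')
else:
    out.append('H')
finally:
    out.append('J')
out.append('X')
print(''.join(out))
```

Execution trace: 'Z' (except StopIteration) → 'J' (finally) → 'X' (after the try/except). Output: ZJX

Answer: ZJX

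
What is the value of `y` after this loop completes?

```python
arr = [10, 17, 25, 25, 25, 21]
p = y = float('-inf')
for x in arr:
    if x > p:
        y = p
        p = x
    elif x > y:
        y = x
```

Second largest (with repeats) in [10, 17, 25, 25, 25, 21]
`y` takes the values: -inf → 10 → 17 → 25

Answer: 25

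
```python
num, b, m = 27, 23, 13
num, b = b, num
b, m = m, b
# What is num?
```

Trace:
`num, b, m = 27, 23, 13` → num = 27; b = 23; m = 13
`num, b = b, num` → num = 23; b = 27
`b, m = m, b` → b = 13; m = 27
So num = 23

Answer: 23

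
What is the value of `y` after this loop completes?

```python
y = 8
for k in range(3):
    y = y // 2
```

Halve 3 times: 8 // 2^3 = 1
`y` takes the values: 8 → 4 → 2 → 1

Answer: 1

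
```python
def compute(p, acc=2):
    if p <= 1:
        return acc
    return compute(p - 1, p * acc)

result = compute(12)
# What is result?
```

Accumulator trace (n, acc): (12, 2) -> (11, 24) -> (10, 264) -> (9, 2640) -> (8, 23760) -> (7, 190080) -> (6, 1330560) -> (5, 7983360) -> (4, 39916800) -> (3, 159667200) -> (2, 479001600) -> (1, 958003200) -> return 958003200

Answer: 958003200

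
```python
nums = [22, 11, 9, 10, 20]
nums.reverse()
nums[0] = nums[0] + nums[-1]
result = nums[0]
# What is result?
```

Trace:
`nums = [22, 11, 9, 10, 20]` → nums = [22, 11, 9, 10, 20]
`nums.reverse()` → nums = [20, 10, 9, 11, 22]
`nums[0] = nums[0] + nums[-1]` → nums = [42, 10, 9, 11, 22]
`result = nums[0]` → result = 42
So result = 42

Answer: 42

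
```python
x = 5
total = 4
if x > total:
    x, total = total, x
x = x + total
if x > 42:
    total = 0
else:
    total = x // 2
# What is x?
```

Trace:
`x = 5` → x = 5
`total = 4` → total = 4
`if x > total: ...` → x > total is True → x = 4; total = 5
`x = x + total` → x = 9
`if x > 42: ...` → x > 42 is False, take else branch → total = 4
So x = 9

Answer: 9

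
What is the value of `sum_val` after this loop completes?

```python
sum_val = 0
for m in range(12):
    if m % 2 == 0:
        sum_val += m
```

Sum of even numbers 0 to 11
`sum_val` takes the values: 0 → 2 → 6 → 12 → 20 → 30

Answer: 30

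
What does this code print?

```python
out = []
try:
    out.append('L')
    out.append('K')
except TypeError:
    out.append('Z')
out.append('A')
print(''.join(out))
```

Execution trace: 'L' (try body) → 'K' (try body, no exception) → 'A' (after the try/except). Output: LKA

Answer: LKA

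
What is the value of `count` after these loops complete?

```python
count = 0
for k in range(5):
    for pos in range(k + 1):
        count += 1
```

Triangle: 1 + 2 + ... + 5
`count` takes the values: 0 → 1 → 2 → 3 → 4 → 5 → 6 → 7 → 8 → 9 → 10 → 11 → 12 → 13 → 14 → 15

Answer: 15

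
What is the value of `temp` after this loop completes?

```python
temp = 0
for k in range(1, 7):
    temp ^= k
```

XOR of 1 to 6
`temp` takes the values: 0 → 1 → 3 → 0 → 4 → 1 → 7

Answer: 7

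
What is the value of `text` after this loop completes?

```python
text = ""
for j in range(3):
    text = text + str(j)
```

Concatenate digits 0 to 2
`text` takes the values: "" → "0" → "01" → "012"

Answer: "012"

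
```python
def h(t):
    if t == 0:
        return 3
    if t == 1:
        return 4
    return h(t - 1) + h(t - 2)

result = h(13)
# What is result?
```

Build up from base cases: h(0)=3, h(1)=4, h(2)=7, h(3)=11, h(4)=18, h(5)=29, h(6)=47, ..., h(13)=1364

Answer: 1364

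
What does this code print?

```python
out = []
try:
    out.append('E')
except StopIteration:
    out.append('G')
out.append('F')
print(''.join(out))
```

Execution trace: 'E' (try body, no exception) → 'F' (after the try/except). Output: EF

Answer: EF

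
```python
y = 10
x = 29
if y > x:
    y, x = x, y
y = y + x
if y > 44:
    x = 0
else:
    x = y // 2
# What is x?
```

Trace:
`y = 10` → y = 10
`x = 29` → x = 29
`if y > x: ...` → y > x is False → no variable changes
`y = y + x` → y = 39
`if y > 44: ...` → y > 44 is False, take else branch → x = 19
So x = 19

Answer: 19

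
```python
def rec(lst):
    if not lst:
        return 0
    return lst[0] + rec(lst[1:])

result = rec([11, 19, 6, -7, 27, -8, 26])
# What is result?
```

11 + 19 + 6 + (-7) + 27 + (-8) + 26 + 0 = 74

Answer: 74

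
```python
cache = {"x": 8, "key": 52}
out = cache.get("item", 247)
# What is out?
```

Trace:
`cache = {"x": 8, "key": 52}` → cache = {'x': 8, 'key': 52}
`out = cache.get("item", 247)` → out = 247
So out = 247

Answer: 247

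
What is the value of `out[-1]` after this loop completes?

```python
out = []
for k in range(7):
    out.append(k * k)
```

Last element of squares 0 to 6
`out` takes the values: [] → [0] → [0, 1] → [0, 1, 4] → [0, 1, 4, 9] → [0, 1, 4, 9, 16] → [0, 1, 4, 9, 16, 25] → [0, 1, 4, 9, 16, 25, 36]
So `out[-1]` = 36

Answer: 36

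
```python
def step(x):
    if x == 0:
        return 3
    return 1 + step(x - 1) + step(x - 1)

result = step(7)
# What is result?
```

step(x) = 1 + 2·step(x-1), step(0)=3. Closed form: (3+1)·2^7 - 1 = 511.

Answer: 511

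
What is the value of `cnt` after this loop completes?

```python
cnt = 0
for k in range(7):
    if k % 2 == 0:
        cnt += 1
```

Count numbers divisible by 2 in range(7)
`cnt` takes the values: 0 → 1 → 2 → 3 → 4

Answer: 4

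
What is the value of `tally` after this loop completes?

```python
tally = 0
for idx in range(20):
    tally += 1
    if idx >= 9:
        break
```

Loop breaks when idx reaches 9, tally is 10
`tally` takes the values: 0 → 1 → 2 → 3 → 4 → 5 → 6 → 7 → 8 → 9 → 10

Answer: 10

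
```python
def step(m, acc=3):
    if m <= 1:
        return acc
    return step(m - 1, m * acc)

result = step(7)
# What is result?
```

Accumulator trace (n, acc): (7, 3) -> (6, 21) -> (5, 126) -> (4, 630) -> (3, 2520) -> (2, 7560) -> (1, 15120) -> return 15120

Answer: 15120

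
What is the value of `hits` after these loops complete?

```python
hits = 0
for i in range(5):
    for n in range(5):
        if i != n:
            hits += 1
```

5² - 5 (exclude diagonal)
`hits` takes the values: 0 → 1 → 2 → 3 → 4 → 5 → 6 → 7 → 8 → 9 → 10 → 11 → 12 → 13 → 14 → 15 → 16 → 17 → 18 → 19 → 20

Answer: 20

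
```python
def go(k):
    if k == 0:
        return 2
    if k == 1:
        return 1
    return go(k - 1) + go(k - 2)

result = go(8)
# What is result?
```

Build up from base cases: go(0)=2, go(1)=1, go(2)=3, go(3)=4, go(4)=7, go(5)=11, go(6)=18, ..., go(8)=47

Answer: 47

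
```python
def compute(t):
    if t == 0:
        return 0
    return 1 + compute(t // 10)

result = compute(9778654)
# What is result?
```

Count of digits of 9778654: 7

Answer: 7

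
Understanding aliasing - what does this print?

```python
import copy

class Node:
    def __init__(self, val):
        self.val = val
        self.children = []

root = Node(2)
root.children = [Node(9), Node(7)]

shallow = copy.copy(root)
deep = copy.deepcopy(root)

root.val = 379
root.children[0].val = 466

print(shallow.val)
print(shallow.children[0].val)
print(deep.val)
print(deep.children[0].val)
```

Key concept: deep copy with custom objects.
Step by step:
`root = Node(2)` → root = Node(val=2, children=[])
`root.children = [Node(9), Node(7)]` → root = Node(val=2, children=[Node(val=9, children=[]), Node(val=7, children=[])])
`shallow = copy.copy(root)` → shallow = Node(val=2, children=[Node(val=9, children=[]), Node(val=7, children=[])])
`deep = copy.deepcopy(root)` → deep = Node(val=2, children=[Node(val=9, children=[]), Node(val=7, children=[])])
`root.val = 379` → root = Node(val=379, children=[Node(val=9, children=[]), Node(val=7, children=[])])
`root.children[0].val = 466` → root = Node(val=379, children=[Node(val=466, children=[]), Node(val=7, children=[])]); shallow = Node(val=2, children=[Node(val=466, children=[]), Node(val=7, children=[])])
`print(shallow.val)` → prints 2
`print(shallow.children[0].val)` → prints 466
`print(deep.val)` → prints 2
`print(deep.children[0].val)` → prints 9

Answer:
2
466
2
9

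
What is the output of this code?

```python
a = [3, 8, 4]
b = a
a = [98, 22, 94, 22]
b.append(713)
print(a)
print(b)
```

Key concept: rebinding vs mutation: a is rebound to a new list, b still points at the original.
Step by step:
`a = [3, 8, 4]` → a = [3, 8, 4]
`b = a` → b = [3, 8, 4] (same object as a)
`a = [98, 22, 94, 22]` → a = [98, 22, 94, 22]
`b.append(713)` → b = [3, 8, 4, 713]
`print(a)` → prints [98, 22, 94, 22]
`print(b)` → prints [3, 8, 4, 713]

Answer:
[98, 22, 94, 22]
[3, 8, 4, 713]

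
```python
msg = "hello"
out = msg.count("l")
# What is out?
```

Trace:
`msg = "hello"` → msg = 'hello'
`out = msg.count("l")` → out = 2
So out = 2

Answer: 2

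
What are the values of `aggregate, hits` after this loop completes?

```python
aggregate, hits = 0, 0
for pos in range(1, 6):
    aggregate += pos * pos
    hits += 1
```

Sum of squares and count
`aggregate, hits` takes the values: (0, 0) → (1, 0) → (1, 1) → (5, 1) → (5, 2) → (14, 2) → (14, 3) → (30, 3) → (30, 4) → (55, 4) → (55, 5)

Answer: 55, 5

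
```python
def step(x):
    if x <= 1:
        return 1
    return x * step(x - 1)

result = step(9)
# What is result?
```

step(9) = 9 * 8 * 7 * 6 * 5 * 4 * 3 * 2 * 1 = 362880

Answer: 362880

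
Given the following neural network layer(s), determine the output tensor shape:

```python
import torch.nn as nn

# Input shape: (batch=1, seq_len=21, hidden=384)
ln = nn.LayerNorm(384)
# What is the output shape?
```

Input: (1, 21, 384) -> Output: (1, 21, 384)

Answer: (1, 21, 384)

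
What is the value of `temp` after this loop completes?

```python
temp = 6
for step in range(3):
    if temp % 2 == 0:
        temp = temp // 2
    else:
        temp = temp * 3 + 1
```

Collatz-style transformation from 6
`temp` takes the values: 6 → 3 → 10 → 5

Answer: 5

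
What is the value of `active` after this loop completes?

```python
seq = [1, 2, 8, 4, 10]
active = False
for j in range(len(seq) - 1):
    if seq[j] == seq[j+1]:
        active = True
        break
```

Check consecutive duplicates in [1, 2, 8, 4, 10]
`active` takes the values: False

Answer: False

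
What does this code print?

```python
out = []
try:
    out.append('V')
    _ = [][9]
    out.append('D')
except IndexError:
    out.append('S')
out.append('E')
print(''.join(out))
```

Execution trace: 'V' (try body) → 'S' (except IndexError) → 'E' (after the try/except). Output: VSE

Answer: VSE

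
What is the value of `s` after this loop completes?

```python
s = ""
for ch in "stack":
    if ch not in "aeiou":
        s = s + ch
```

Remove vowels from 'stack'
`s` takes the values: "" → "s" → "st" → "stc" → "stck"

Answer: "stck"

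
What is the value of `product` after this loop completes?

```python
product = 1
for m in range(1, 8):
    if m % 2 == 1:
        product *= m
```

Product of odd numbers 1 to 7
`product` takes the values: 1 → 3 → 15 → 105

Answer: 105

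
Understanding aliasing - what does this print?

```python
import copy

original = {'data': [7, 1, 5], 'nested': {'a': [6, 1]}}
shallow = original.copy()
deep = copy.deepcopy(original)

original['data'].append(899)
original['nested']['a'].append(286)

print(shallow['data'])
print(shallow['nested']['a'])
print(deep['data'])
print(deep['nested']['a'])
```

Key concept: comparing shallow vs deep copy.
Step by step:
`original = {'data': [7, 1, 5], 'nested': {'a': [6, 1]}}` → original = {'data': [7, 1, 5], 'nested': {'a': [6, 1]}}
`shallow = original.copy()` → shallow = {'data': [7, 1, 5], 'nested': {'a': [6, 1]}}
`deep = copy.deepcopy(original)` → deep = {'data': [7, 1, 5], 'nested': {'a': [6, 1]}}
`original['data'].append(899)` → original = {'data': [7, 1, 5, 899], 'nested': {'a': [6, 1]}}; shallow = {'data': [7, 1, 5, 899], 'nested': {'a': [6, 1]}}
`original['nested']['a'].append(286)` → original = {'data': [7, 1, 5, 899], 'nested': {'a': [6, 1, 286]}}; shallow = {'data': [7, 1, 5, 899], 'nested': {'a': [6, 1, 286]}}
`print(shallow['data'])` → prints [7, 1, 5, 899]
`print(shallow['nested']['a'])` → prints [6, 1, 286]
`print(deep['data'])` → prints [7, 1, 5]
`print(deep['nested']['a'])` → prints [6, 1]

Answer:
[7, 1, 5, 899]
[6, 1, 286]
[7, 1, 5]
[6, 1]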